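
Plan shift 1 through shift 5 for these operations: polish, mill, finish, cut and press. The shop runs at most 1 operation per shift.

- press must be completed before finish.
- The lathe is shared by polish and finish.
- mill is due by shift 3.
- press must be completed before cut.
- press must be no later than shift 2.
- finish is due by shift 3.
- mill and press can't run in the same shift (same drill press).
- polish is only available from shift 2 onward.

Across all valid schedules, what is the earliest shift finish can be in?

shift 2

Precedence pushes finish to at least shift 2; finish's own window allows nothing later than shift 3.
finish at shift 2 is achievable: cut -> shift 5, mill -> shift 3, press -> shift 1, finish -> shift 2, polish -> shift 4.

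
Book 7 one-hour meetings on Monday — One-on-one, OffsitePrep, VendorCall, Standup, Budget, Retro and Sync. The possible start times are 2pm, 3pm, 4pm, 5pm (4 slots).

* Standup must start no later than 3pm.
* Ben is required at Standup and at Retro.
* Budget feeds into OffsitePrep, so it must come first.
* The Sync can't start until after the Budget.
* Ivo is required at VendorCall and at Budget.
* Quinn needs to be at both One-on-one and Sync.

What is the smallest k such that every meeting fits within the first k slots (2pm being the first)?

The precedence chain requires at least 2 distinct slots.
2 works (last occupied slot: 3pm): for example Budget=2pm, VendorCall=3pm, OffsitePrep=3pm, Retro=3pm, Sync=3pm, Standup=2pm, One-on-one=2pm.

2 slots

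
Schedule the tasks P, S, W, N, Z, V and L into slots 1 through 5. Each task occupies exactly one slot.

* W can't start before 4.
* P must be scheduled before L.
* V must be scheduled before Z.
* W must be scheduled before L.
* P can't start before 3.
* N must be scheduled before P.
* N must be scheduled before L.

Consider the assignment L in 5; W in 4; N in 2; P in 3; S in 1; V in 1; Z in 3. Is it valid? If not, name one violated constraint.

V must be scheduled before Z — holds.
N must be scheduled before L — holds.
N must be scheduled before P — holds.
P must be scheduled before L — holds.
W can't start before 4 — holds.
P can't start before 3 — holds.
W must be scheduled before L — holds.

Yes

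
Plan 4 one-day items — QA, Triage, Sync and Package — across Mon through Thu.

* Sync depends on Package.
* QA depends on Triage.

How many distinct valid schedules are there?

36

Splitting on QA: it can be Tue (6), Wed (12), Thu (18). Listing each branch's schedules as (Triage, Sync, Package):
QA=Tue: (Mon,Tue,Mon) (Mon,Wed,Mon) (Mon,Wed,Tue) (Mon,Thu,Mon) (Mon,Thu,Tue) (Mon,Thu,Wed) — 6.
QA=Wed: (Mon,Tue,Mon) (Mon,Wed,Mon) (Mon,Wed,Tue) (Mon,Thu,Mon) (Mon,Thu,Tue) (Mon,Thu,Wed) (Tue,Tue,Mon) (Tue,Wed,Mon) (Tue,Wed,Tue) (Tue,Thu,Mon) (Tue,Thu,Tue) (Tue,Thu,Wed) — 12.
QA=Thu: (Mon,Tue,Mon) (Mon,Wed,Mon) (Mon,Wed,Tue) (Mon,Thu,Mon) (Mon,Thu,Tue) (Mon,Thu,Wed) (Tue,Tue,Mon) (Tue,Wed,Mon) (Tue,Wed,Tue) (Tue,Thu,Mon) (Tue,Thu,Tue) (Tue,Thu,Wed) (Wed,Tue,Mon) (Wed,Wed,Mon) (Wed,Wed,Tue) (Wed,Thu,Mon) (Wed,Thu,Tue) (Wed,Thu,Wed) — 18.
Summing: 6 + 12 + 18 = 36.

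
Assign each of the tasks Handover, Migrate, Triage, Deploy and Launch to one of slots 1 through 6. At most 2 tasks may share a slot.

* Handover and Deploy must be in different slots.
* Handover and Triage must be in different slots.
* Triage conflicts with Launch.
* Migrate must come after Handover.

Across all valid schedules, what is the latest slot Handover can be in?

5

Downstream work caps Handover at 5.
Handover at 5 is achievable: Launch=2, Migrate=6, Handover=5, Triage=1, Deploy=1.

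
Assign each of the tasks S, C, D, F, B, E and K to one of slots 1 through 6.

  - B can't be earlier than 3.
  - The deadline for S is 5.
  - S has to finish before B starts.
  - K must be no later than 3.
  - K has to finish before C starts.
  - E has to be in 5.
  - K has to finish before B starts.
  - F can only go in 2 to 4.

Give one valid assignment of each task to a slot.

K -> 1; F -> 2; C -> 2; D -> 1; E -> 5; S -> 1; B -> 3

Checking: S(1) before B(3); K(1) before C(2); K(1) before B(3); K=1 in [1,3]; B=3 in [3,6]; E=5 in [5,5]; F=2 in [2,4]; S=1 in [1,5].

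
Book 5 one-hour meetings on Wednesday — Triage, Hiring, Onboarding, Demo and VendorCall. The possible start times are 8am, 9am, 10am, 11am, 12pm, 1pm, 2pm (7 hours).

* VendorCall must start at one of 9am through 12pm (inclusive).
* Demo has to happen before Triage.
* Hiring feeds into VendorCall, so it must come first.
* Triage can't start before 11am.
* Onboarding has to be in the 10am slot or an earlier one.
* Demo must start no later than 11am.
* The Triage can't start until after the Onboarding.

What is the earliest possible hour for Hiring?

Downstream work caps Hiring at 11am.
Hiring at 8am is achievable: VendorCall -> 9am, Triage -> 11am, Onboarding -> 8am, Hiring -> 8am, Demo -> 8am.

8am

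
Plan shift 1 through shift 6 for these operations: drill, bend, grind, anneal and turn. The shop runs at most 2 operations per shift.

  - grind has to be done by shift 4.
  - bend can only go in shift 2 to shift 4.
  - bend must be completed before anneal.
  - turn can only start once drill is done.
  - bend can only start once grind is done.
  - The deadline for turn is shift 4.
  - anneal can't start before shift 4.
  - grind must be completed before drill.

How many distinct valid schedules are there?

29

Splitting on drill: it can be shift 2 (16), shift 3 (13). Listing each branch's schedules as (bend, grind, anneal, turn) by shift number:
drill=shift 2: (2,1,4,3) (2,1,4,4) (2,1,5,3) (2,1,5,4) (2,1,6,3) (2,1,6,4) (3,1,4,3) (3,1,4,4) (3,1,5,3) (3,1,5,4) (3,1,6,3) (3,1,6,4) (4,1,5,3) (4,1,5,4) (4,1,6,3) (4,1,6,4) — 16.
drill=shift 3: (2,1,4,4) (2,1,5,4) (2,1,6,4) (3,1,4,4) (3,1,5,4) (3,1,6,4) (3,2,4,4) (3,2,5,4) (3,2,6,4) (4,1,5,4) (4,1,6,4) (4,2,5,4) (4,2,6,4) — 13.
Summing: 16 + 13 = 29.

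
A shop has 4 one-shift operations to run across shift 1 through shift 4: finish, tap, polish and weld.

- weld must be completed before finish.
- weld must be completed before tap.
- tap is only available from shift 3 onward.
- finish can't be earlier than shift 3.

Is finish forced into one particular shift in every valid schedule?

No

finish can be shift 3 (e.g. tap=shift 3, weld=shift 1, finish=shift 3, polish=shift 1) or shift 4 (e.g. polish in shift 1; tap in shift 3; finish in shift 4; weld in shift 1).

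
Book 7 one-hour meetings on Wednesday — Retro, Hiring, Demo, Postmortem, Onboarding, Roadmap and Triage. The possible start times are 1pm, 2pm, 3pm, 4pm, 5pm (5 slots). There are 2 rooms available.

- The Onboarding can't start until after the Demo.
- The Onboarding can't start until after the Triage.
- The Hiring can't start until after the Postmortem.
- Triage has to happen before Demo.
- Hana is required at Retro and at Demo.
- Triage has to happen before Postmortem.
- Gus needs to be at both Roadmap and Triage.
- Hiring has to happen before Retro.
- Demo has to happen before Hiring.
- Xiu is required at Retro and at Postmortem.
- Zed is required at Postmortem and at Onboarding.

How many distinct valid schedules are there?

41

Splitting on Retro: it can be 4pm (7), 5pm (34). Listing each branch's schedules as (Hiring, Demo, Postmortem, Onboarding, Roadmap, Triage):
Retro=4pm: (3pm,2pm,2pm,3pm,4pm,1pm) (3pm,2pm,2pm,3pm,5pm,1pm) (3pm,2pm,2pm,4pm,3pm,1pm) (3pm,2pm,2pm,4pm,5pm,1pm) (3pm,2pm,2pm,5pm,3pm,1pm) (3pm,2pm,2pm,5pm,4pm,1pm) (3pm,2pm,2pm,5pm,5pm,1pm) — 7.
Retro=5pm: (3pm,2pm,2pm,3pm,4pm,1pm) (3pm,2pm,2pm,3pm,5pm,1pm) (3pm,2pm,2pm,4pm,3pm,1pm) (3pm,2pm,2pm,4pm,4pm,1pm) (3pm,2pm,2pm,4pm,5pm,1pm) (3pm,2pm,2pm,5pm,3pm,1pm) (3pm,2pm,2pm,5pm,4pm,1pm) (4pm,2pm,2pm,3pm,3pm,1pm) (4pm,2pm,2pm,3pm,4pm,1pm) (4pm,2pm,2pm,3pm,5pm,1pm) (4pm,2pm,2pm,4pm,3pm,1pm) (4pm,2pm,2pm,4pm,5pm,1pm) (4pm,2pm,2pm,5pm,3pm,1pm) (4pm,2pm,2pm,5pm,4pm,1pm) (4pm,2pm,3pm,4pm,2pm,1pm) (4pm,2pm,3pm,4pm,3pm,1pm) (4pm,2pm,3pm,4pm,5pm,1pm) (4pm,2pm,3pm,5pm,2pm,1pm) (4pm,2pm,3pm,5pm,3pm,1pm) (4pm,2pm,3pm,5pm,4pm,1pm) (4pm,3pm,2pm,4pm,2pm,1pm) (4pm,3pm,2pm,4pm,3pm,1pm) (4pm,3pm,2pm,4pm,5pm,1pm) (4pm,3pm,2pm,5pm,2pm,1pm) (4pm,3pm,2pm,5pm,3pm,1pm) (4pm,3pm,2pm,5pm,4pm,1pm) (4pm,3pm,3pm,4pm,1pm,2pm) (4pm,3pm,3pm,4pm,2pm,1pm) (4pm,3pm,3pm,4pm,5pm,1pm) (4pm,3pm,3pm,4pm,5pm,2pm) (4pm,3pm,3pm,5pm,1pm,2pm) (4pm,3pm,3pm,5pm,2pm,1pm) (4pm,3pm,3pm,5pm,4pm,1pm) (4pm,3pm,3pm,5pm,4pm,2pm) — 34.
Summing: 7 + 34 = 41.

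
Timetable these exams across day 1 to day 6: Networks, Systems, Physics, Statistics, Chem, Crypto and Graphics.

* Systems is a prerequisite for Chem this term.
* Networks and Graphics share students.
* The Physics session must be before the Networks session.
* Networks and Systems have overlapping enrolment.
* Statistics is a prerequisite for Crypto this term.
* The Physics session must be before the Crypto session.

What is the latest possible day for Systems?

day 5

Downstream work caps Systems at day 5.
Systems at day 5 is achievable: Chem=day 6, Graphics=day 1, Statistics=day 1, Networks=day 2, Physics=day 1, Crypto=day 2, Systems=day 5.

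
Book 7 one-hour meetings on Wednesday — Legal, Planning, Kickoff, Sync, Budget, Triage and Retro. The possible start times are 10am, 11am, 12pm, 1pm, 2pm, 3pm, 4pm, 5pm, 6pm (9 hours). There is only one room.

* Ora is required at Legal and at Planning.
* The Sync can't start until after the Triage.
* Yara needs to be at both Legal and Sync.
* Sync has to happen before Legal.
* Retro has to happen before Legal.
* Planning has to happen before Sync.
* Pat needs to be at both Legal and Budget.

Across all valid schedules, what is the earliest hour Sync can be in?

Precedence pushes Sync to at least 11am; downstream work caps Sync at 5pm.
Sync at 12pm is achievable: Sync=12pm; Triage=11am; Legal=2pm; Retro=1pm; Budget=4pm; Kickoff=3pm; Planning=10am.
Nothing earlier works — the conflict and capacity constraints rule out every hour before 12pm.

12pm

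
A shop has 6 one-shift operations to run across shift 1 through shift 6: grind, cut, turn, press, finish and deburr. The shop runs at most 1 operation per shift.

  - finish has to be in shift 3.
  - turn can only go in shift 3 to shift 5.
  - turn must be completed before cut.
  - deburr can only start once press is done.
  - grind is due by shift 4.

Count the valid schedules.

Splitting on grind: it can be shift 1 (3), shift 2 (3), shift 4 (1). Listing each branch's schedules as (cut, turn, press, finish, deburr) by shift number:
grind=shift 1: (5,4,2,3,6) (6,4,2,3,5) (6,5,2,3,4) — 3.
grind=shift 2: (5,4,1,3,6) (6,4,1,3,5) (6,5,1,3,4) — 3.
grind=shift 4: (6,5,1,3,2) — 1.
Summing: 3 + 3 + 1 = 7.

7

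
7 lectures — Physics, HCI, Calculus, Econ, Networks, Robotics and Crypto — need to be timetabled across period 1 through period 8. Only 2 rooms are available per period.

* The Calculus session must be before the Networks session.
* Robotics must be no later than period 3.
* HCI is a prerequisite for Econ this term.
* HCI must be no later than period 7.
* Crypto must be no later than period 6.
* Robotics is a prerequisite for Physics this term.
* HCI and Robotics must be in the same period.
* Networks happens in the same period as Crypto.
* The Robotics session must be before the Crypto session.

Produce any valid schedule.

Physics -> period 2; Econ -> period 4; Robotics -> period 1; Crypto -> period 3; Calculus -> period 2; Networks -> period 3; HCI -> period 1

Checking: HCI(period 1) before Econ(period 4); Robotics(period 1) before Physics(period 2); Robotics(period 1) before Crypto(period 3); Calculus(period 2) before Networks(period 3); HCI = Robotics = period 1; Networks = Crypto = period 3; Robotics=period 1 in [period 1,period 3]; Crypto=period 3 in [period 1,period 6]; HCI=period 1 in [period 1,period 7]; max 2 per period (cap 2).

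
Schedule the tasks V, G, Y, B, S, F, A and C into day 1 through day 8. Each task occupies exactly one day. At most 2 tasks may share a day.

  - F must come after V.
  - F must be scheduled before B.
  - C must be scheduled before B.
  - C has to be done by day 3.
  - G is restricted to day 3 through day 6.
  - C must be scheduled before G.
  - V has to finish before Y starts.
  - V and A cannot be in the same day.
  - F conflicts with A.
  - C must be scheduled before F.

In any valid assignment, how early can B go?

day 3

Precedence pushes B to at least day 3.
B at day 3 is achievable: A=day 4; F=day 2; S=day 4; B=day 3; Y=day 2; V=day 1; C=day 1; G=day 3.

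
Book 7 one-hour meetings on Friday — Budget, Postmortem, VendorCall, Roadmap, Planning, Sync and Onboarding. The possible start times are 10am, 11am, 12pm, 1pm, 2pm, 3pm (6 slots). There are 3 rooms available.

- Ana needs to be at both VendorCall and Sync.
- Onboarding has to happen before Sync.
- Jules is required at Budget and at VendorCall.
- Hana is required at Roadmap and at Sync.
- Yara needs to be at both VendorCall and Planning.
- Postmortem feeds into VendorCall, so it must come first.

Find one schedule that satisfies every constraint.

Budget in 10am; Sync in 12pm; Roadmap in 11am; VendorCall in 11am; Postmortem in 10am; Onboarding in 10am; Planning in 12pm

Checking: Onboarding(10am) before Sync(12pm); Postmortem(10am) before VendorCall(11am); Roadmap(11am) != Sync(12pm); Budget(10am) != VendorCall(11am); VendorCall(11am) != Sync(12pm); VendorCall(11am) != Planning(12pm); max 3 per slot (cap 3).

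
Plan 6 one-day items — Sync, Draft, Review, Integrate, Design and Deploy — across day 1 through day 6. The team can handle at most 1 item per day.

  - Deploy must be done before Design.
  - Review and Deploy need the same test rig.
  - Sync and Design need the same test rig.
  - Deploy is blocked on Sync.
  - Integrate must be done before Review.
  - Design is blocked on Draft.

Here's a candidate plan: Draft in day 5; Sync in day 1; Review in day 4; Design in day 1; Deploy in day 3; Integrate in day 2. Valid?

Integrate must be done before Review — holds.
Review and Deploy need the same test rig — holds.
Design is blocked on Draft — violated.
Sync and Design need the same test rig — violated.
Deploy is blocked on Sync — holds.
Deploy must be done before Design — violated.
The team can handle at most 1 item per day — violated.

No. Sync and Design need the same test rig is not satisfied.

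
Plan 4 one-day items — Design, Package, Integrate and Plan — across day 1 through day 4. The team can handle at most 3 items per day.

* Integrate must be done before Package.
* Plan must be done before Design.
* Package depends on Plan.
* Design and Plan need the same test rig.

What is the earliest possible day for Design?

day 2

Precedence pushes Design to at least day 2.
Design at day 2 is achievable: Design in day 2, Package in day 2, Integrate in day 1, Plan in day 1.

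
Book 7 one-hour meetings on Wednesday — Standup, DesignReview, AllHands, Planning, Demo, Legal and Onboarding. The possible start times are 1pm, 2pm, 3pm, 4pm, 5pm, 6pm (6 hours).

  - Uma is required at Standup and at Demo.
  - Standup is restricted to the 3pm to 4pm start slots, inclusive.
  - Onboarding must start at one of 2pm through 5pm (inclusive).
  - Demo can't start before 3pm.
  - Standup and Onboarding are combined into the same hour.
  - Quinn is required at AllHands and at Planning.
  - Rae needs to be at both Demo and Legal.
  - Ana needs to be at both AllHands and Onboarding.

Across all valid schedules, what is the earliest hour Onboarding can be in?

3pm

Onboarding is available from 2pm; Onboarding must be in the same hour as Standup, which can't be before 3pm, so Onboarding is at least 3pm; Onboarding's own window allows nothing later than 5pm; Onboarding must be in the same hour as Standup, which can't be after 4pm, so Onboarding is at most 4pm.
Onboarding at 3pm is achievable: AllHands=1pm, Demo=4pm, Legal=1pm, Onboarding=3pm, DesignReview=1pm, Planning=2pm, Standup=3pm.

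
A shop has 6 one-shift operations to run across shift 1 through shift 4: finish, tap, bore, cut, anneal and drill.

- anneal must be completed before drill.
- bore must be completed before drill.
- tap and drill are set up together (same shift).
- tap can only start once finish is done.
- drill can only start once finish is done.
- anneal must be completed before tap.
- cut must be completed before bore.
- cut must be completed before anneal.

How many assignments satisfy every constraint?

Splitting on finish: it can be shift 1 (6), shift 2 (6), shift 3 (5). Listing each branch's schedules as (tap, bore, cut, anneal, drill) by shift number:
finish=shift 1: (3,2,1,2,3) (4,2,1,2,4) (4,2,1,3,4) (4,3,1,2,4) (4,3,1,3,4) (4,3,2,3,4) — 6.
finish=shift 2: (3,2,1,2,3) (4,2,1,2,4) (4,2,1,3,4) (4,3,1,2,4) (4,3,1,3,4) (4,3,2,3,4) — 6.
finish=shift 3: (4,2,1,2,4) (4,2,1,3,4) (4,3,1,2,4) (4,3,1,3,4) (4,3,2,3,4) — 5.
Summing: 6 + 6 + 5 = 17.

17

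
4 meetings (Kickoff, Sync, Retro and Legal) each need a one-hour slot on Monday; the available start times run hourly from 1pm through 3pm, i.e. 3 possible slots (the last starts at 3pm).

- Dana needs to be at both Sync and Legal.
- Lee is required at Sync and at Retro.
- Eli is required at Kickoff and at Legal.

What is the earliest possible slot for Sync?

Sync at 1pm is achievable: Kickoff in 1pm, Sync in 1pm, Retro in 2pm, Legal in 2pm.

1pm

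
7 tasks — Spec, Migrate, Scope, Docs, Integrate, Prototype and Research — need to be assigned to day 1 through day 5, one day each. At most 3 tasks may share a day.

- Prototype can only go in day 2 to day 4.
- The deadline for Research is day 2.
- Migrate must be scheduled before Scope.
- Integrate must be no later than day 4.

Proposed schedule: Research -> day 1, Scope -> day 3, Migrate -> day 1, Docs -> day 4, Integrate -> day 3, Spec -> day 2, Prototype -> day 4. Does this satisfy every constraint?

Yes, all constraints hold

Migrate must be scheduled before Scope — holds.
Integrate must be no later than day 4 — holds.
The deadline for Research is day 2 — holds.
Prototype can only go in day 2 to day 4 — holds.
At most 3 tasks may share a day — holds.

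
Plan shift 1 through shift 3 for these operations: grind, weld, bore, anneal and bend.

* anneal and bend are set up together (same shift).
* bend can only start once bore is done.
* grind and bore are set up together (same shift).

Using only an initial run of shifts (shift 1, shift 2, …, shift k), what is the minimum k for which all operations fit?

The precedence chain requires at least 2 distinct shifts.
2 works (last occupied shift: shift 2): for example grind in shift 1, anneal in shift 2, weld in shift 1, bend in shift 2, bore in shift 1.

2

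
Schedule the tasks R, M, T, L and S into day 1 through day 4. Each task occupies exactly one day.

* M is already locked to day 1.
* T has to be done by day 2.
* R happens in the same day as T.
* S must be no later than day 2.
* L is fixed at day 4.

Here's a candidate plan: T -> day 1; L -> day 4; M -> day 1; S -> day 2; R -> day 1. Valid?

Valid

M is already locked to day 1 — holds.
L is fixed at day 4 — holds.
R happens in the same day as T — holds.
S must be no later than day 2 — holds.
T has to be done by day 2 — holds.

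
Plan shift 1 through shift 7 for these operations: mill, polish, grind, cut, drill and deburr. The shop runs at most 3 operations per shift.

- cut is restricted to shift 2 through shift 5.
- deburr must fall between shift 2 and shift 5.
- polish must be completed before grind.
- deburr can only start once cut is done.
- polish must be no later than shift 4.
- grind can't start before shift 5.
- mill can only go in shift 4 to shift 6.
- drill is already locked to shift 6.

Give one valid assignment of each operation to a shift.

drill in shift 6; grind in shift 5; deburr in shift 3; cut in shift 2; polish in shift 1; mill in shift 4

Checking: cut(shift 2) before deburr(shift 3); polish(shift 1) before grind(shift 5); drill=shift 6 in [shift 6,shift 6]; cut=shift 2 in [shift 2,shift 5]; grind=shift 5 in [shift 5,shift 7]; deburr=shift 3 in [shift 2,shift 5]; polish=shift 1 in [shift 1,shift 4]; mill=shift 4 in [shift 4,shift 6]; max 1 per shift (cap 3).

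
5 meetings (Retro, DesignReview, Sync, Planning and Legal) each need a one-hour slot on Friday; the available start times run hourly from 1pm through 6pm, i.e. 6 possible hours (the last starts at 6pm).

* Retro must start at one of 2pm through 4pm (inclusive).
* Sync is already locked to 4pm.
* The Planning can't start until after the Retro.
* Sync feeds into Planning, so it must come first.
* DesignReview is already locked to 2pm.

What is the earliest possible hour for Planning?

Precedence pushes Planning to at least 5pm.
Planning at 5pm is achievable: Retro=2pm, Sync=4pm, Legal=1pm, DesignReview=2pm, Planning=5pm.

5pm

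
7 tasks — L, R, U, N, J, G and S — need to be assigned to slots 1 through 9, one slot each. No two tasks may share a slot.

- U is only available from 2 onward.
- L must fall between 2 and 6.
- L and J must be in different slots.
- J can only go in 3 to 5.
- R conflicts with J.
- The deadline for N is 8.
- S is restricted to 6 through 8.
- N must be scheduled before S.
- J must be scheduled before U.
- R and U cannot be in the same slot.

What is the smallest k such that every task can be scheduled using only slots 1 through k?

The precedence chain requires at least 2 distinct slots.
With at most 1 per slot and 7 tasks, at least 7 slots are needed.
S can't be placed before 6, so the schedule must run through at least slot 6.
7 works (last occupied slot: 7): for example N -> 1; G -> 7; U -> 4; L -> 2; R -> 5; J -> 3; S -> 6.

7 slots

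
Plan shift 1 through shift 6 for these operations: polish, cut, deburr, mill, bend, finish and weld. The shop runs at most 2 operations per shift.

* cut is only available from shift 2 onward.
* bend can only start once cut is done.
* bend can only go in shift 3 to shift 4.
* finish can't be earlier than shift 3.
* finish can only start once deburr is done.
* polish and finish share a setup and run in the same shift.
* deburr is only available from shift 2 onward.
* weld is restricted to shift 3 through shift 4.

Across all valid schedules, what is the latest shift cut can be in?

shift 3

Cut is available from shift 2; downstream work caps cut at shift 3.
cut at shift 3 is achievable: polish in shift 5; mill in shift 1; weld in shift 3; bend in shift 4; cut in shift 3; finish in shift 5; deburr in shift 2.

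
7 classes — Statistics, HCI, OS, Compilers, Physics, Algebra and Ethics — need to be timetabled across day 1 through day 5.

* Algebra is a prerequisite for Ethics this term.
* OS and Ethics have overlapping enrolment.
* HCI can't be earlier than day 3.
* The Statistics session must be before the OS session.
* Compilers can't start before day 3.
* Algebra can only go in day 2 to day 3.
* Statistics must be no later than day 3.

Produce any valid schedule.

Ethics -> day 3, HCI -> day 3, Statistics -> day 1, OS -> day 2, Algebra -> day 2, Physics -> day 1, Compilers -> day 3

Checking: Algebra(day 2) before Ethics(day 3); Statistics(day 1) before OS(day 2); OS(day 2) != Ethics(day 3); Statistics=day 1 in [day 1,day 3]; Algebra=day 2 in [day 2,day 3]; Compilers=day 3 in [day 3,day 5]; HCI=day 3 in [day 3,day 5].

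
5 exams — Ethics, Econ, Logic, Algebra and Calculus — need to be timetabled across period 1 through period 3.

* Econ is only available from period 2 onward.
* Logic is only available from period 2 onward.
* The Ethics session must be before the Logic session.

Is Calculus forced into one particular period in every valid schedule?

No

Calculus can be period 1 (e.g. Calculus in period 1, Algebra in period 1, Ethics in period 1, Logic in period 2, Econ in period 2) or period 2 (e.g. Ethics in period 1; Logic in period 2; Algebra in period 1; Calculus in period 2; Econ in period 2).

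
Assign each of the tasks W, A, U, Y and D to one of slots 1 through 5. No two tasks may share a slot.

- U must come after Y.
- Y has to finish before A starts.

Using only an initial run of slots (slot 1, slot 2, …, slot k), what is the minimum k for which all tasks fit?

5

The precedence chain requires at least 2 distinct slots.
With at most 1 per slot and 5 tasks, at least 5 slots are needed.
5 works (last occupied slot: 5): for example D -> 5; Y -> 1; U -> 3; A -> 2; W -> 4.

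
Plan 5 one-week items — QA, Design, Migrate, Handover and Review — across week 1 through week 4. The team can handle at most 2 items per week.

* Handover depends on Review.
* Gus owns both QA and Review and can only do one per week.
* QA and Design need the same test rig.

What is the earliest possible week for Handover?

week 2

Precedence pushes Handover to at least week 2.
Handover at week 2 is achievable: Migrate -> week 3; Design -> week 1; Review -> week 1; Handover -> week 2; QA -> week 2.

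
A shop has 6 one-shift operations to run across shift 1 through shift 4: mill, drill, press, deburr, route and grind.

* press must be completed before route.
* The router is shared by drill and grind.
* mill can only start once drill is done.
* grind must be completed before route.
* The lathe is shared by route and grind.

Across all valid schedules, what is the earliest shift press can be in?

Downstream work caps press at shift 3.
press at shift 1 is achievable: press=shift 1, route=shift 2, drill=shift 2, deburr=shift 1, grind=shift 1, mill=shift 3.

shift 1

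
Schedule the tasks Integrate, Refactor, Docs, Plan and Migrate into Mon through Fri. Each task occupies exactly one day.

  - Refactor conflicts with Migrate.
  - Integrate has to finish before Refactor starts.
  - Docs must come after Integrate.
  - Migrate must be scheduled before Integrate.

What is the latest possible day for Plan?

Fri

Plan at Fri is achievable: Plan in Fri; Integrate in Tue; Migrate in Mon; Docs in Wed; Refactor in Wed.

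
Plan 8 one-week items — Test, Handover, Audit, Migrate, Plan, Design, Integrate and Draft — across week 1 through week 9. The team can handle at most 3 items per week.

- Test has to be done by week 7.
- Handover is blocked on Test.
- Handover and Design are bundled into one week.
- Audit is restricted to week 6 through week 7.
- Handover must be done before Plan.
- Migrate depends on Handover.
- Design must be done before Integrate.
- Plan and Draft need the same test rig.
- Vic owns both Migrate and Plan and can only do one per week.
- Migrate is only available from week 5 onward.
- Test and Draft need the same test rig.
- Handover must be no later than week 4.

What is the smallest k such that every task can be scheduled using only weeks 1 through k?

The precedence chain requires at least 3 distinct weeks.
With at most 3 per week and 8 tasks, at least 3 weeks are needed.
Audit can't be placed before week 6, so the schedule must run through at least week 6.
6 works (last occupied week: week 6): for example Handover in week 2; Test in week 1; Audit in week 6; Integrate in week 3; Draft in week 2; Migrate in week 5; Plan in week 3; Design in week 2.

6 weeks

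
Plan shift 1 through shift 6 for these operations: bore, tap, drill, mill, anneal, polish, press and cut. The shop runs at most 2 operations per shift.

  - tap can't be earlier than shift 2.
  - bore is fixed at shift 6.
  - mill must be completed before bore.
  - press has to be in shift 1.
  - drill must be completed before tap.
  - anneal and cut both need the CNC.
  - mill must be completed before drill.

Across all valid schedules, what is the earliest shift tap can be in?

Tap is available from shift 2; precedence pushes tap to at least shift 3.
tap at shift 3 is achievable: cut=shift 4, drill=shift 2, bore=shift 6, tap=shift 3, mill=shift 1, anneal=shift 2, polish=shift 3, press=shift 1.

shift 3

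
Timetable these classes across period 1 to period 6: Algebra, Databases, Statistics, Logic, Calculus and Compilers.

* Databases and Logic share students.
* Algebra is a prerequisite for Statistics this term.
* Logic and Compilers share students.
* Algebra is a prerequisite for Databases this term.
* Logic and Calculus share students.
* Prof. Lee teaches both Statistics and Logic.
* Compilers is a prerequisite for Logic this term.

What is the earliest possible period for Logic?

period 2

Precedence pushes Logic to at least period 2.
Logic at period 2 is achievable: Algebra -> period 1, Statistics -> period 3, Logic -> period 2, Calculus -> period 1, Compilers -> period 1, Databases -> period 3.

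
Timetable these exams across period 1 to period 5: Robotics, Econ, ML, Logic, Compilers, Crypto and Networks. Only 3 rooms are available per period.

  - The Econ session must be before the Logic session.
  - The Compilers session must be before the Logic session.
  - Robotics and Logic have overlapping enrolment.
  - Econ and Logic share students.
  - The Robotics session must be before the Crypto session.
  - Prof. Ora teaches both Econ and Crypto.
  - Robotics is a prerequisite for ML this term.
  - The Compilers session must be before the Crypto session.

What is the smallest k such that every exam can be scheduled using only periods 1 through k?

3 periods

The precedence chain requires at least 2 distinct periods.
With at most 3 per period and 7 exams, at least 3 periods are needed.
3 works (last occupied period: period 3): for example Logic=period 2; Econ=period 1; ML=period 2; Crypto=period 2; Networks=period 3; Compilers=period 1; Robotics=period 1.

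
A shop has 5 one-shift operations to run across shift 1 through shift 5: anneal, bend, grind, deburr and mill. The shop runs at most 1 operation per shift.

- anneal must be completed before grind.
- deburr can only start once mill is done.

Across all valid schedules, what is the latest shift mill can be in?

Downstream work caps mill at shift 4.
mill at shift 4 is achievable: mill -> shift 4; grind -> shift 2; bend -> shift 3; deburr -> shift 5; anneal -> shift 1.

shift 4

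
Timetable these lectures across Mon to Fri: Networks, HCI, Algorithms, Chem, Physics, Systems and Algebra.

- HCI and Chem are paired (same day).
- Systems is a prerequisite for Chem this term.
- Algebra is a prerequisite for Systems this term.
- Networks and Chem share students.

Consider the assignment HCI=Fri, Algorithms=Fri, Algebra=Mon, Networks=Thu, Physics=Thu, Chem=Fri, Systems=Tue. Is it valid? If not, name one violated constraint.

Yes

Networks and Chem share students — holds.
HCI and Chem are paired (same day) — holds.
Systems is a prerequisite for Chem this term — holds.
Algebra is a prerequisite for Systems this term — holds.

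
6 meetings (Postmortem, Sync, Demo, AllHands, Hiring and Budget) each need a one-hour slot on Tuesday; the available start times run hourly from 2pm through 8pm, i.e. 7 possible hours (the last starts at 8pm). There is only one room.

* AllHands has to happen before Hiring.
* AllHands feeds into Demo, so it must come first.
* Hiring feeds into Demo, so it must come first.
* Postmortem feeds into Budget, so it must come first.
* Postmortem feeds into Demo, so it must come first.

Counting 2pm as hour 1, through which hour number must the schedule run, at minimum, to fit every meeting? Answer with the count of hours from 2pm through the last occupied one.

6 hours

The precedence chain requires at least 3 distinct hours.
With at most 1 per hour and 6 meetings, at least 6 hours are needed.
6 works (last occupied hour: 7pm): for example Demo=5pm; AllHands=3pm; Hiring=4pm; Postmortem=2pm; Sync=7pm; Budget=6pm.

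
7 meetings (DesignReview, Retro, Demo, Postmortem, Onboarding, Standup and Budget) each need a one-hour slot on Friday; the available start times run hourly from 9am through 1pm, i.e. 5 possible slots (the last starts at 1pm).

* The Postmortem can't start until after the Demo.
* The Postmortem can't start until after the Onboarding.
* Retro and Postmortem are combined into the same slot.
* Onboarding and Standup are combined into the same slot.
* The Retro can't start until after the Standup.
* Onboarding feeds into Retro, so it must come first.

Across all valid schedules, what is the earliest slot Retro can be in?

Precedence pushes Retro to at least 10am.
Retro at 10am is achievable: DesignReview in 9am, Retro in 10am, Postmortem in 10am, Demo in 9am, Budget in 9am, Onboarding in 9am, Standup in 9am.

10am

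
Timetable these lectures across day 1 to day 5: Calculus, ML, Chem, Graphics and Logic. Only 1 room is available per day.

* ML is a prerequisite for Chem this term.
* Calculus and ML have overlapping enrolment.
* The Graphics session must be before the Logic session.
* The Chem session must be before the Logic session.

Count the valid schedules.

15

Splitting on Calculus: it can be day 1 (3), day 2 (3), day 3 (3), day 4 (3), day 5 (3). Listing each branch's schedules as (ML, Chem, Graphics, Logic) by day number:
Calculus=day 1: (2,3,4,5) (2,4,3,5) (3,4,2,5) — 3.
Calculus=day 2: (1,3,4,5) (1,4,3,5) (3,4,1,5) — 3.
Calculus=day 3: (1,2,4,5) (1,4,2,5) (2,4,1,5) — 3.
Calculus=day 4: (1,2,3,5) (1,3,2,5) (2,3,1,5) — 3.
Calculus=day 5: (1,2,3,4) (1,3,2,4) (2,3,1,4) — 3.
Summing: 3 + 3 + 3 + 3 + 3 = 15.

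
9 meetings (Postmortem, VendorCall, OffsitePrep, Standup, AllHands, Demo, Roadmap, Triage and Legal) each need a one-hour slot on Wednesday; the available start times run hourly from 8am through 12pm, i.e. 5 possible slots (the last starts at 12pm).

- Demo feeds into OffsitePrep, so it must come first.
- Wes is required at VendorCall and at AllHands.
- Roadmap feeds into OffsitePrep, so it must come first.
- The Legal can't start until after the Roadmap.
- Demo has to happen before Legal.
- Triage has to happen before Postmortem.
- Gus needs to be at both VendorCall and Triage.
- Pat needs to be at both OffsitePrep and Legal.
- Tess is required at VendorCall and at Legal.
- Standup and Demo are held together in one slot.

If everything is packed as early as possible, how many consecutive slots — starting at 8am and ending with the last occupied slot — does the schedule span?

3 slots

The precedence chain requires at least 2 distinct slots.
Could 2 slots be enough, i.e. nothing placed later than 9am? No: OffsitePrep must come after Roadmap (at 8am or later) → {9am}; Roadmap must come before OffsitePrep (at 9am or earlier) → {8am}; Legal must come after Roadmap (at 8am or later) → {9am}; Legal can't share with OffsitePrep (9am) → nothing is left.
So 2 slots is not enough.
3 works (last occupied slot: 10am): for example Legal=10am, Postmortem=9am, Triage=8am, Roadmap=8am, AllHands=8am, VendorCall=9am, Standup=8am, OffsitePrep=9am, Demo=8am.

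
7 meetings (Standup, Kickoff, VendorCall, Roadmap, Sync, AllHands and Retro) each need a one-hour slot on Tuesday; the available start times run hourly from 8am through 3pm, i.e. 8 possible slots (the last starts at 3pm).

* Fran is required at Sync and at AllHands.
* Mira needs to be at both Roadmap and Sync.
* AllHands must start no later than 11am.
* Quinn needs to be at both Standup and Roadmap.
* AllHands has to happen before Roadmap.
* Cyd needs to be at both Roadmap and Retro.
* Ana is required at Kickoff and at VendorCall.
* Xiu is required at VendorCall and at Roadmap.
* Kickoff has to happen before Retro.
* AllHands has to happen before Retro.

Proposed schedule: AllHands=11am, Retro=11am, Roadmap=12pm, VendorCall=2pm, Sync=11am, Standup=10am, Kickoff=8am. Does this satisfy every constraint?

No — it violates: Fran is required at Sync and at AllHands

Kickoff has to happen before Retro — holds.
AllHands has to happen before Retro — violated.
Quinn needs to be at both Standup and Roadmap — holds.
AllHands has to happen before Roadmap — holds.
Xiu is required at VendorCall and at Roadmap — holds.
AllHands must start no later than 11am — holds.
Mira needs to be at both Roadmap and Sync — holds.
Cyd needs to be at both Roadmap and Retro — holds.
Ana is required at Kickoff and at VendorCall — holds.
Fran is required at Sync and at AllHands — violated.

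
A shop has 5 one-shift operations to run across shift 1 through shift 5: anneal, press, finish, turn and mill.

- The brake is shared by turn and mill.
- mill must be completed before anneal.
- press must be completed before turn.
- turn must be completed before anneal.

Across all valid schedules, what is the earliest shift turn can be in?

shift 2

Precedence pushes turn to at least shift 2; downstream work caps turn at shift 4.
turn at shift 2 is achievable: press in shift 1, turn in shift 2, mill in shift 1, anneal in shift 3, finish in shift 1.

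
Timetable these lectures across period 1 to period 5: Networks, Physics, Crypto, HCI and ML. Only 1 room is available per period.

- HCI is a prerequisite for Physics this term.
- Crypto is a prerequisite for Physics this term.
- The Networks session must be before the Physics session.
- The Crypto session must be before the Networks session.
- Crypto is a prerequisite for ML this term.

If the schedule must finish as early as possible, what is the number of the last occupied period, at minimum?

5

The precedence chain requires at least 3 distinct periods.
With at most 1 per period and 5 lectures, at least 5 periods are needed.
5 works (last occupied period: period 5): for example ML in period 5, Physics in period 4, Networks in period 2, HCI in period 3, Crypto in period 1.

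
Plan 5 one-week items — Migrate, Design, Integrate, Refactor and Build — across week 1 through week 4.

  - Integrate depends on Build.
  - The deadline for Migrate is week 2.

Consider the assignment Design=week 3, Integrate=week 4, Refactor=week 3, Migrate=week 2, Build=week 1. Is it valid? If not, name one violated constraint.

The deadline for Migrate is week 2 — holds.
Integrate depends on Build — holds.

Yes, all constraints hold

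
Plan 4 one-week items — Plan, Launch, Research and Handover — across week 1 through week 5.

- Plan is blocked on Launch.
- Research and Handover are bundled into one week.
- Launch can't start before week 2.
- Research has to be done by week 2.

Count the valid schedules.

Splitting on Plan: it can be week 3 (2), week 4 (4), week 5 (6). Listing each branch's schedules as (Launch, Research, Handover) by week number:
Plan=week 3: (2,1,1) (2,2,2) — 2.
Plan=week 4: (2,1,1) (2,2,2) (3,1,1) (3,2,2) — 4.
Plan=week 5: (2,1,1) (2,2,2) (3,1,1) (3,2,2) (4,1,1) (4,2,2) — 6.
Summing: 2 + 4 + 6 = 12.

12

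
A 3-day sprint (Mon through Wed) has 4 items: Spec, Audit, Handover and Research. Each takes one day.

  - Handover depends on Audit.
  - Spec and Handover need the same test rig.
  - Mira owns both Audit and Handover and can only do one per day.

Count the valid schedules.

Splitting on Spec: it can be Mon (9), Tue (6), Wed (3). Listing each branch's schedules as (Audit, Handover, Research):
Spec=Mon: (Mon,Tue,Mon) (Mon,Tue,Tue) (Mon,Tue,Wed) (Mon,Wed,Mon) (Mon,Wed,Tue) (Mon,Wed,Wed) (Tue,Wed,Mon) (Tue,Wed,Tue) (Tue,Wed,Wed) — 9.
Spec=Tue: (Mon,Wed,Mon) (Mon,Wed,Tue) (Mon,Wed,Wed) (Tue,Wed,Mon) (Tue,Wed,Tue) (Tue,Wed,Wed) — 6.
Spec=Wed: (Mon,Tue,Mon) (Mon,Tue,Tue) (Mon,Tue,Wed) — 3.
Summing: 9 + 6 + 3 = 18.

18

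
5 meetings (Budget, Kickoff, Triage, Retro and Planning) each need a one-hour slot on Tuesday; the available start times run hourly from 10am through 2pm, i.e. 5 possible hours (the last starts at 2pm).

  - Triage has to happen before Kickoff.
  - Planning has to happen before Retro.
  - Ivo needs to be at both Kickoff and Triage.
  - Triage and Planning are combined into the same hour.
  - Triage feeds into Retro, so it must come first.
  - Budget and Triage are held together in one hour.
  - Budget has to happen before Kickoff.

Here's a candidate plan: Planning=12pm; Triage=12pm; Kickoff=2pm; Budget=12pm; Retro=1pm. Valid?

Yes, all constraints hold

Ivo needs to be at both Kickoff and Triage — holds.
Budget has to happen before Kickoff — holds.
Budget and Triage are held together in one hour — holds.
Triage feeds into Retro, so it must come first — holds.
Triage has to happen before Kickoff — holds.
Planning has to happen before Retro — holds.
Triage and Planning are combined into the same hour — holds.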